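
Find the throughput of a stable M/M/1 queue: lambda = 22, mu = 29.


For a stable queue (lambda < mu), throughput = lambda = 22 per hour

22 per hour


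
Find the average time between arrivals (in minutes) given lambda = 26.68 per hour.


Mean interarrival time = 60/lambda = 60/26.68 = 2.25 minutes

2.25 minutes


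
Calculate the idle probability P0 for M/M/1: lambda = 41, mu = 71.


P0 = 1 - rho = 1 - 41/71 = 0.4225

0.4225


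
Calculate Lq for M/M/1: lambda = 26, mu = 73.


rho = 26/73; Lq = rho^2/(1-rho) = 0.2

0.2


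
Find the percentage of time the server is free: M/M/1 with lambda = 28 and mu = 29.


Idle fraction = (1 - rho) * 100 = (1 - 28/29) * 100 = 3.4%

3.4%


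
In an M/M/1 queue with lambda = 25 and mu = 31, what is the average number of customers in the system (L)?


rho = 25/31; L = rho/(1-rho) = 4.17

4.17


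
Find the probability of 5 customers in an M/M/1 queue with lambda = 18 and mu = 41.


rho = 18/41; P(n) = (1-rho)*rho^n = (1-18/41)*(18/41)^5 = 0.0091

0.0091


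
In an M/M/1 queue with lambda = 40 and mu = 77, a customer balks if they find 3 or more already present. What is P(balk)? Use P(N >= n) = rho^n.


P(N >= 3) = rho^3 = (40/77)^3 = 0.1402

0.1402


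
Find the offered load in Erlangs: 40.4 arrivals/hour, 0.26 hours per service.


Offered load a = lambda * E[S] = 40.4 * 0.26 = 10.5 Erlangs

10.5 Erlangs


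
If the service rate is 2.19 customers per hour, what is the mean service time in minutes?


Mean service time = 60/mu = 60/2.19 = 27.4 minutes

27.4 minutes


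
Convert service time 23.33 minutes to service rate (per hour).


mu = 60 / avg_service_time = 60 / 23.33 = 2.57 per hour

2.57 per hour


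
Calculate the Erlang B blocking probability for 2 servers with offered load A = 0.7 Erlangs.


B(N,A) = (A^N/N!) / sum(A^k/k!, k=0..N) with N=2, A=0.7 = 0.126

0.126


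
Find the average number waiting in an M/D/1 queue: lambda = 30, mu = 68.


M/D/1: Lq = rho^2 / (2*(1-rho)) where rho = 30/68; Lq = 0.17

0.17


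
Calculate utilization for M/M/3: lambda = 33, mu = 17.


rho = lambda/(c*mu) = 33/(3*17) = 0.6471

0.6471


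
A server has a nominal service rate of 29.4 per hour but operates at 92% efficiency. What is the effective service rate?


Effective rate = mu * efficiency = 29.4 * 0.92 = 27.05 per hour

27.05 per hour


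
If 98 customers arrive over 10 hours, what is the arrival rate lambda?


lambda = total arrivals / time = 98 / 10 = 9.8 per hour

9.8 per hour


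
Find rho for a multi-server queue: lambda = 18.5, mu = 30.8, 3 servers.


rho = lambda / (c * mu) = 18.5 / (3 * 30.8) = 0.2002

0.2002


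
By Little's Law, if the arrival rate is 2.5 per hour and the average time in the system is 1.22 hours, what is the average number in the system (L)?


L = lambda * W = 2.5 * 1.22 = 3.05

3.05


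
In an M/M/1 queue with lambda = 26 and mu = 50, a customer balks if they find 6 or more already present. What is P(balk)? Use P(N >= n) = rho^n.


P(N >= 6) = rho^6 = (26/50)^6 = 0.0198

0.0198


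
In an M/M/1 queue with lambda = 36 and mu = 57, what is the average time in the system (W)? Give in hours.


W = 1/(mu - lambda) = 1/(57 - 36) = 0.0476 hours

0.0476 hours


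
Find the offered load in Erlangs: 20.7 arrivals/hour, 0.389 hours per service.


Offered load a = lambda * E[S] = 20.7 * 0.389 = 8.05 Erlangs

8.05 Erlangs


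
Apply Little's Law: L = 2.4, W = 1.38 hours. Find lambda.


lambda = L / W = 2.4 / 1.38 = 1.74 per hour

1.74 per hour


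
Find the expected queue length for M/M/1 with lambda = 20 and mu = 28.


rho = 20/28; Lq = rho^2/(1-rho) = 1.79

1.79


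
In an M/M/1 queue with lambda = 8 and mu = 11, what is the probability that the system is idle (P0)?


P0 = 1 - rho = 1 - 8/11 = 0.2727

0.2727


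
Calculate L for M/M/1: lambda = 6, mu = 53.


rho = 6/53; L = rho/(1-rho) = 0.13

0.13


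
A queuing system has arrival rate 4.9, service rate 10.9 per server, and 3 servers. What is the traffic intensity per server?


rho = lambda / (c * mu) = 4.9 / (3 * 10.9) = 0.1498

0.1498


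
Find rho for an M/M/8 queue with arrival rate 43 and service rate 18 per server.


rho = lambda/(c*mu) = 43/(8*18) = 0.2986

0.2986


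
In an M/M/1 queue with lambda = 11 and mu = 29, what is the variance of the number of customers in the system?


rho = 11/29; Var(N) = rho/(1-rho)^2 = 0.98

0.98


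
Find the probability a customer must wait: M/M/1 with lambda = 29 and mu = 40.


P(wait) = rho = lambda/mu = 29/40 = 0.725

0.725


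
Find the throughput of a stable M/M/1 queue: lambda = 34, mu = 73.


For a stable queue (lambda < mu), throughput = lambda = 34 per hour

34 per hour


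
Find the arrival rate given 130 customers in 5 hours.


lambda = total arrivals / time = 130 / 5 = 26.0 per hour

26.0 per hour


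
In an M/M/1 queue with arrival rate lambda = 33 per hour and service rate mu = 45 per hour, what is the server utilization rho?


rho = lambda/mu = 33/45 = 0.7333

0.7333


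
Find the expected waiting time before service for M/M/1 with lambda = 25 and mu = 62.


rho = 25/62; Wq = rho/(mu - lambda) = 0.0109 hours

0.0109 hours


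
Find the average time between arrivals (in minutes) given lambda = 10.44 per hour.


Mean interarrival time = 60/lambda = 60/10.44 = 5.75 minutes

5.75 minutes


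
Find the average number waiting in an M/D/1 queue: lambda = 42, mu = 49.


M/D/1: Lq = rho^2 / (2*(1-rho)) where rho = 42/49; Lq = 2.57

2.57


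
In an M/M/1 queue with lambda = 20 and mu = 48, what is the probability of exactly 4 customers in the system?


rho = 20/48; P(n) = (1-rho)*rho^n = (1-20/48)*(20/48)^4 = 0.0176

0.0176


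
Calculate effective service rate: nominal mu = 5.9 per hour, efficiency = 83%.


Effective rate = mu * efficiency = 5.9 * 0.83 = 4.9 per hour

4.9 per hour


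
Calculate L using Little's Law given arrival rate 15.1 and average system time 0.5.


L = lambda * W = 15.1 * 0.5 = 7.55

7.55


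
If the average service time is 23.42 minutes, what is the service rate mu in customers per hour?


mu = 60 / avg_service_time = 60 / 23.42 = 2.56 per hour

2.56 per hour


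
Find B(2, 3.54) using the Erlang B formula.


B(N,A) = (A^N/N!) / sum(A^k/k!, k=0..N) with N=2, A=3.54 = 0.5799

0.5799


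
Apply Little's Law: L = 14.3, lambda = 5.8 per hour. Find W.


W = L / lambda = 14.3 / 5.8 = 2.4655 hours

2.4655 hours


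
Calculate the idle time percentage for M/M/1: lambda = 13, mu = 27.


Idle fraction = (1 - rho) * 100 = (1 - 13/27) * 100 = 51.9%

51.9%


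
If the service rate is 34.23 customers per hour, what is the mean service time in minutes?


Mean service time = 60/mu = 60/34.23 = 1.75 minutes

1.75 minutes


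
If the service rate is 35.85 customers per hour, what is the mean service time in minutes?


Mean service time = 60/mu = 60/35.85 = 1.67 minutes

1.67 minutes


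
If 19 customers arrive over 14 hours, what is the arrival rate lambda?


lambda = total arrivals / time = 19 / 14 = 1.36 per hour

1.36 per hour


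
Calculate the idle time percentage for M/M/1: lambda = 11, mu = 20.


Idle fraction = (1 - rho) * 100 = (1 - 11/20) * 100 = 45.0%

45.0%


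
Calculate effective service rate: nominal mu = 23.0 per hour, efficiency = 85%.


Effective rate = mu * efficiency = 23.0 * 0.85 = 19.55 per hour

19.55 per hour


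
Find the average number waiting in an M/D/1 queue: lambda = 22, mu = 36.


M/D/1: Lq = rho^2 / (2*(1-rho)) where rho = 22/36; Lq = 0.48

0.48


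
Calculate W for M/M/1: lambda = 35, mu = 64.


W = 1/(mu - lambda) = 1/(64 - 35) = 0.0345 hours

0.0345 hours


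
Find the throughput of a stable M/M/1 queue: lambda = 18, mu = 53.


For a stable queue (lambda < mu), throughput = lambda = 18 per hour

18 per hour


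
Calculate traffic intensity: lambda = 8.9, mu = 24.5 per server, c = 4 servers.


rho = lambda / (c * mu) = 8.9 / (4 * 24.5) = 0.0908

0.0908


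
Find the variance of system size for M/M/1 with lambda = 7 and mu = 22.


rho = 7/22; Var(N) = rho/(1-rho)^2 = 0.68

0.68


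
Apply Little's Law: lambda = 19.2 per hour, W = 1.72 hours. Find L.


L = lambda * W = 19.2 * 1.72 = 33.02

33.02


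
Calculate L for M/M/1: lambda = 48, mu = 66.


rho = 48/66; L = rho/(1-rho) = 2.67

2.67


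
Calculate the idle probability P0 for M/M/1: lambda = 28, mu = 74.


P0 = 1 - rho = 1 - 28/74 = 0.6216

0.6216


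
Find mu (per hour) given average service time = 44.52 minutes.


mu = 60 / avg_service_time = 60 / 44.52 = 1.35 per hour

1.35 per hour


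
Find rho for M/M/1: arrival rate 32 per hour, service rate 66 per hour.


rho = lambda/mu = 32/66 = 0.4848

0.4848


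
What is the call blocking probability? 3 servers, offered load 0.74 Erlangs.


B(N,A) = (A^N/N!) / sum(A^k/k!, k=0..N) with N=3, A=0.74 = 0.0324

0.0324


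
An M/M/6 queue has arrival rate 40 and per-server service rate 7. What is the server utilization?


rho = lambda/(c*mu) = 40/(6*7) = 0.9524

0.9524


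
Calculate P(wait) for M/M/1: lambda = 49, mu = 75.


P(wait) = rho = lambda/mu = 49/75 = 0.6533

0.6533


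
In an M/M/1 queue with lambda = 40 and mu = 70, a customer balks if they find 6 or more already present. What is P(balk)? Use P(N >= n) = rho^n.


P(N >= 6) = rho^6 = (40/70)^6 = 0.0348

0.0348


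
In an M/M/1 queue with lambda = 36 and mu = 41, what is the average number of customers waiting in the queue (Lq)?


rho = 36/41; Lq = rho^2/(1-rho) = 6.32

6.32


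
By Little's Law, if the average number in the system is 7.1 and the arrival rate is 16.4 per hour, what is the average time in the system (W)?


W = L / lambda = 7.1 / 16.4 = 0.4329 hours

0.4329 hours


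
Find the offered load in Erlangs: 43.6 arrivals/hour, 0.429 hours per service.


Offered load a = lambda * E[S] = 43.6 * 0.429 = 18.7 Erlangs

18.7 Erlangs


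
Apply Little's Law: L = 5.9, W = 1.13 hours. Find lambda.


lambda = L / W = 5.9 / 1.13 = 5.22 per hour

5.22 per hour


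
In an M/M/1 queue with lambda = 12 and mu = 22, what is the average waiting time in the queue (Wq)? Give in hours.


rho = 12/22; Wq = rho/(mu - lambda) = 0.0545 hours

0.0545 hours


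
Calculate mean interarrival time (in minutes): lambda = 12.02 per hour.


Mean interarrival time = 60/lambda = 60/12.02 = 4.99 minutes

4.99 minutes


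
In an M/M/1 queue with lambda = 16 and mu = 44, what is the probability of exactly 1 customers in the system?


rho = 16/44; P(n) = (1-rho)*rho^n = (1-16/44)*(16/44)^1 = 0.2314

0.2314


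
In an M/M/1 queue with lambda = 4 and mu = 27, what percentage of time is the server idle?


Idle fraction = (1 - rho) * 100 = (1 - 4/27) * 100 = 85.2%

85.2%


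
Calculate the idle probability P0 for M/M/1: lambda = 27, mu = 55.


P0 = 1 - rho = 1 - 27/55 = 0.5091

0.5091


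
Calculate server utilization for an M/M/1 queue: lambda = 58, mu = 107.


rho = lambda/mu = 58/107 = 0.5421

0.5421


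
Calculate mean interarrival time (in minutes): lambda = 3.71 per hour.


Mean interarrival time = 60/lambda = 60/3.71 = 16.17 minutes

16.17 minutes


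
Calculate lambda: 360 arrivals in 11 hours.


lambda = total arrivals / time = 360 / 11 = 32.73 per hour

32.73 per hour


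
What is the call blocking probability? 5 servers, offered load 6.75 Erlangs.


B(N,A) = (A^N/N!) / sum(A^k/k!, k=0..N) with N=5, A=6.75 = 0.4096

0.4096


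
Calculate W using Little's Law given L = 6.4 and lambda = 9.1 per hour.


W = L / lambda = 6.4 / 9.1 = 0.7033 hours

0.7033 hours


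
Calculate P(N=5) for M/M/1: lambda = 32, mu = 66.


rho = 32/66; P(n) = (1-rho)*rho^n = (1-32/66)*(32/66)^5 = 0.0138

0.0138


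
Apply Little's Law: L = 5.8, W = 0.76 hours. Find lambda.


lambda = L / W = 5.8 / 0.76 = 7.63 per hour

7.63 per hour


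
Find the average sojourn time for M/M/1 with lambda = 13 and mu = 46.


W = 1/(mu - lambda) = 1/(46 - 13) = 0.0303 hours

0.0303 hours


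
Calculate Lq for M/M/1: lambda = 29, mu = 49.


rho = 29/49; Lq = rho^2/(1-rho) = 0.86

0.86


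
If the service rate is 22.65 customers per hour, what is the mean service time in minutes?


Mean service time = 60/mu = 60/22.65 = 2.65 minutes

2.65 minutes


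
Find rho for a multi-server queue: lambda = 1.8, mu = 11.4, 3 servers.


rho = lambda / (c * mu) = 1.8 / (3 * 11.4) = 0.0526

0.0526


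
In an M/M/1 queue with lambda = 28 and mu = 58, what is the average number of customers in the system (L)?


rho = 28/58; L = rho/(1-rho) = 0.93

0.93


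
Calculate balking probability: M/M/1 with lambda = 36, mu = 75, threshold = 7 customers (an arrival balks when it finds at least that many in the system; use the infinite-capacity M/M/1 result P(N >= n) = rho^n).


P(N >= 7) = rho^7 = (36/75)^7 = 0.0059

0.0059


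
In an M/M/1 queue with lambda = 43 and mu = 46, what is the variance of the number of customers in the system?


rho = 43/46; Var(N) = rho/(1-rho)^2 = 219.78

219.78


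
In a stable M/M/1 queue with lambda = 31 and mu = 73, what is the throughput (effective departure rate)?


For a stable queue (lambda < mu), throughput = lambda = 31 per hour

31 per hour


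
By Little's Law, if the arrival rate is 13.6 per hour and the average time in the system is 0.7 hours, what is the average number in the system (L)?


L = lambda * W = 13.6 * 0.7 = 9.52

9.52


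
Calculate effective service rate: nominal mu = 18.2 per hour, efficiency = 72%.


Effective rate = mu * efficiency = 18.2 * 0.72 = 13.1 per hour

13.1 per hour


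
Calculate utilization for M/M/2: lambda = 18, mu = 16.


rho = lambda/(c*mu) = 18/(2*16) = 0.5625

0.5625


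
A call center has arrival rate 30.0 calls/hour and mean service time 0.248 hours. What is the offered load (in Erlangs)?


Offered load a = lambda * E[S] = 30.0 * 0.248 = 7.44 Erlangs

7.44 Erlangs


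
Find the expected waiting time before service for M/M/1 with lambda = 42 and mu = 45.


rho = 42/45; Wq = rho/(mu - lambda) = 0.3111 hours

0.3111 hours


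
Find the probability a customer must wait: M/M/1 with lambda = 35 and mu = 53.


P(wait) = rho = lambda/mu = 35/53 = 0.6604

0.6604


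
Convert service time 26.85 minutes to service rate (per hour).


mu = 60 / avg_service_time = 60 / 26.85 = 2.23 per hour

2.23 per hour


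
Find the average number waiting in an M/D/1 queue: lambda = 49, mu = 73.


M/D/1: Lq = rho^2 / (2*(1-rho)) where rho = 49/73; Lq = 0.69

0.69


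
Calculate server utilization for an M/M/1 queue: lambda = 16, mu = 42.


rho = lambda/mu = 16/42 = 0.381

0.381


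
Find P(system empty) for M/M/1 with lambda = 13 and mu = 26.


P0 = 1 - rho = 1 - 13/26 = 0.5

0.5


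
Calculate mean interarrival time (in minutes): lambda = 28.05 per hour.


Mean interarrival time = 60/lambda = 60/28.05 = 2.14 minutes

2.14 minutes


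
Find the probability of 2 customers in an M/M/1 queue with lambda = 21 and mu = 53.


rho = 21/53; P(n) = (1-rho)*rho^n = (1-21/53)*(21/53)^2 = 0.0948

0.0948


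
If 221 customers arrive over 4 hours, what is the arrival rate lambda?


lambda = total arrivals / time = 221 / 4 = 55.25 per hour

55.25 per hour


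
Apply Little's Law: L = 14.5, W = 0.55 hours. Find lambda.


lambda = L / W = 14.5 / 0.55 = 26.36 per hour

26.36 per hour


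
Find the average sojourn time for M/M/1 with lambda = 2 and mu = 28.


W = 1/(mu - lambda) = 1/(28 - 2) = 0.0385 hours

0.0385 hours


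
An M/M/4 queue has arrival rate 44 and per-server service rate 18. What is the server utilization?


rho = lambda/(c*mu) = 44/(4*18) = 0.6111

0.6111


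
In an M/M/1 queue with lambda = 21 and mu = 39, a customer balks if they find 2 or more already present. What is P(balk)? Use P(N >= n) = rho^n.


P(N >= 2) = rho^2 = (21/39)^2 = 0.2899

0.2899


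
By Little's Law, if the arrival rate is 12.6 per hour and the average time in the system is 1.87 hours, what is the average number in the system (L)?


L = lambda * W = 12.6 * 1.87 = 23.56

23.56


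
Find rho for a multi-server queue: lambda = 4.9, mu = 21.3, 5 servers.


rho = lambda / (c * mu) = 4.9 / (5 * 21.3) = 0.046

0.046


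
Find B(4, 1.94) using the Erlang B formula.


B(N,A) = (A^N/N!) / sum(A^k/k!, k=0..N) with N=4, A=1.94 = 0.089

0.089


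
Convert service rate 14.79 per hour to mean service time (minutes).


Mean service time = 60/mu = 60/14.79 = 4.06 minutes

4.06 minutes


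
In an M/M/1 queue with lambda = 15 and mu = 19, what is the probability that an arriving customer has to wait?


P(wait) = rho = lambda/mu = 15/19 = 0.7895

0.7895


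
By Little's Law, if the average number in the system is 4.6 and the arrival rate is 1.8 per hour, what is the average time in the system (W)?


W = L / lambda = 4.6 / 1.8 = 2.5556 hours

2.5556 hours


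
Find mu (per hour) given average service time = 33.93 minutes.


mu = 60 / avg_service_time = 60 / 33.93 = 1.77 per hour

1.77 per hour


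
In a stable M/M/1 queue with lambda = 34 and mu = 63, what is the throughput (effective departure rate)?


For a stable queue (lambda < mu), throughput = lambda = 34 per hour

34 per hour


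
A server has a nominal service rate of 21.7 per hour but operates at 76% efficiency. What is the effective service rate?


Effective rate = mu * efficiency = 21.7 * 0.76 = 16.49 per hour

16.49 per hour


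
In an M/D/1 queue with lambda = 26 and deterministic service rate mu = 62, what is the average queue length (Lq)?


M/D/1: Lq = rho^2 / (2*(1-rho)) where rho = 26/62; Lq = 0.15

0.15


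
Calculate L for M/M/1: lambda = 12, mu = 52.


rho = 12/52; L = rho/(1-rho) = 0.3

0.3


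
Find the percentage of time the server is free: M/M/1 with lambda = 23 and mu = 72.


Idle fraction = (1 - rho) * 100 = (1 - 23/72) * 100 = 68.1%

68.1%


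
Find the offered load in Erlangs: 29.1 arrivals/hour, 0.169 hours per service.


Offered load a = lambda * E[S] = 29.1 * 0.169 = 4.92 Erlangs

4.92 Erlangs


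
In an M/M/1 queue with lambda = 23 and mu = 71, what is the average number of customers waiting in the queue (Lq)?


rho = 23/71; Lq = rho^2/(1-rho) = 0.16

0.16


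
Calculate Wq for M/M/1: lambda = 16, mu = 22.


rho = 16/22; Wq = rho/(mu - lambda) = 0.1212 hours

0.1212 hours


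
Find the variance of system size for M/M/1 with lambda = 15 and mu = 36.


rho = 15/36; Var(N) = rho/(1-rho)^2 = 1.22

1.22


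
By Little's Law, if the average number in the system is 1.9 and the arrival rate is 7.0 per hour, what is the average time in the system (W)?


W = L / lambda = 1.9 / 7.0 = 0.2714 hours

0.2714 hours


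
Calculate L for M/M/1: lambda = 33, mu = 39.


rho = 33/39; L = rho/(1-rho) = 5.5

5.5


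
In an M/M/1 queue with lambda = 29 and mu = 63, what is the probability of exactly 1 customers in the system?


rho = 29/63; P(n) = (1-rho)*rho^n = (1-29/63)*(29/63)^1 = 0.2484

0.2484


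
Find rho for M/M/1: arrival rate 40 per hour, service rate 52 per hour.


rho = lambda/mu = 40/52 = 0.7692

0.7692


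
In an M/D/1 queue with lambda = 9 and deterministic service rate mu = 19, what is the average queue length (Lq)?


M/D/1: Lq = rho^2 / (2*(1-rho)) where rho = 9/19; Lq = 0.21

0.21


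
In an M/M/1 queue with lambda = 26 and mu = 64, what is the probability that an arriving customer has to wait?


P(wait) = rho = lambda/mu = 26/64 = 0.4063

0.4063


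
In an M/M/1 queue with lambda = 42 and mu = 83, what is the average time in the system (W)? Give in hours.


W = 1/(mu - lambda) = 1/(83 - 42) = 0.0244 hours

0.0244 hours


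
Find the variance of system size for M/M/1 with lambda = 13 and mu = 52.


rho = 13/52; Var(N) = rho/(1-rho)^2 = 0.44

0.44


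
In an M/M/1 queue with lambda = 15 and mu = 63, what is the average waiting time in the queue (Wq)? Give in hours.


rho = 15/63; Wq = rho/(mu - lambda) = 0.005 hours

0.005 hours


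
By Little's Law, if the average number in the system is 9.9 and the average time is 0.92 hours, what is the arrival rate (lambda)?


lambda = L / W = 9.9 / 0.92 = 10.76 per hour

10.76 per hour


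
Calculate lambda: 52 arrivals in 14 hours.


lambda = total arrivals / time = 52 / 14 = 3.71 per hour

3.71 per hour


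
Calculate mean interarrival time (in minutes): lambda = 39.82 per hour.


Mean interarrival time = 60/lambda = 60/39.82 = 1.51 minutes

1.51 minutes


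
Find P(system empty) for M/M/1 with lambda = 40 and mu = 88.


P0 = 1 - rho = 1 - 40/88 = 0.5455

0.5455


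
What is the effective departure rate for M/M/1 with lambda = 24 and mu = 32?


For a stable queue (lambda < mu), throughput = lambda = 24 per hour

24 per hour


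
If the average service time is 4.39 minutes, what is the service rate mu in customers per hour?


mu = 60 / avg_service_time = 60 / 4.39 = 13.67 per hour

13.67 per hour


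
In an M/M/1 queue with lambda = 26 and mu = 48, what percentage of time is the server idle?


Idle fraction = (1 - rho) * 100 = (1 - 26/48) * 100 = 45.8%

45.8%


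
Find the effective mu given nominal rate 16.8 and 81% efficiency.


Effective rate = mu * efficiency = 16.8 * 0.81 = 13.61 per hour

13.61 per hour


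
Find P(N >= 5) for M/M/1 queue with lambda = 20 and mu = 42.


P(N >= 5) = rho^5 = (20/42)^5 = 0.0245

0.0245


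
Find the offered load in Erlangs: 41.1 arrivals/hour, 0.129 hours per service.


Offered load a = lambda * E[S] = 41.1 * 0.129 = 5.3 Erlangs

5.3 Erlangs


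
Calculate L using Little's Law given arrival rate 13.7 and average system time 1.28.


L = lambda * W = 13.7 * 1.28 = 17.54

17.54


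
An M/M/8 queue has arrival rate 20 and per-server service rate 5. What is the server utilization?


rho = lambda/(c*mu) = 20/(8*5) = 0.5

0.5


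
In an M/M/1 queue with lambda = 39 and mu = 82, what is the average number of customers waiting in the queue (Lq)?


rho = 39/82; Lq = rho^2/(1-rho) = 0.43

0.43


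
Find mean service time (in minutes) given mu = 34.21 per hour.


Mean service time = 60/mu = 60/34.21 = 1.75 minutes

1.75 minutes


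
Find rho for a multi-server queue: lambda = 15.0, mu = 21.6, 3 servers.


rho = lambda / (c * mu) = 15.0 / (3 * 21.6) = 0.2315

0.2315


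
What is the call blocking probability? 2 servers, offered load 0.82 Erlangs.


B(N,A) = (A^N/N!) / sum(A^k/k!, k=0..N) with N=2, A=0.82 = 0.1559

0.1559


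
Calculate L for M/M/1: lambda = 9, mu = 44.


rho = 9/44; L = rho/(1-rho) = 0.26

0.26


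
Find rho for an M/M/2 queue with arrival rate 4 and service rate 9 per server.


rho = lambda/(c*mu) = 4/(2*9) = 0.2222

0.2222


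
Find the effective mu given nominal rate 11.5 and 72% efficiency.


Effective rate = mu * efficiency = 11.5 * 0.72 = 8.28 per hour

8.28 per hour


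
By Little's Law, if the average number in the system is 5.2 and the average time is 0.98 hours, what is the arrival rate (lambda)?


lambda = L / W = 5.2 / 0.98 = 5.31 per hour

5.31 per hour


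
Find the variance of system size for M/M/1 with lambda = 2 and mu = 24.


rho = 2/24; Var(N) = rho/(1-rho)^2 = 0.1

0.1


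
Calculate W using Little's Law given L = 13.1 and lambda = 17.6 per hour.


W = L / lambda = 13.1 / 17.6 = 0.7443 hours

0.7443 hours


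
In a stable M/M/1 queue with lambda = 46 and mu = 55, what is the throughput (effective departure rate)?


For a stable queue (lambda < mu), throughput = lambda = 46 per hour

46 per hour


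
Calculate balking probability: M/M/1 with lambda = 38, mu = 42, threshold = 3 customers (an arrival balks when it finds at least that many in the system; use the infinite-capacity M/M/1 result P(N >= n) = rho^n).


P(N >= 3) = rho^3 = (38/42)^3 = 0.7406

0.7406


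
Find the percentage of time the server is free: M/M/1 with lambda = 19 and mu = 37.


Idle fraction = (1 - rho) * 100 = (1 - 19/37) * 100 = 48.6%

48.6%


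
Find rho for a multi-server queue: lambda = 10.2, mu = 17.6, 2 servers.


rho = lambda / (c * mu) = 10.2 / (2 * 17.6) = 0.2898

0.2898


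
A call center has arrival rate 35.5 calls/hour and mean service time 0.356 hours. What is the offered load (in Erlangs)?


Offered load a = lambda * E[S] = 35.5 * 0.356 = 12.64 Erlangs

12.64 Erlangs


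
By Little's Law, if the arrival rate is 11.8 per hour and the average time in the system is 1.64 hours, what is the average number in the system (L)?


L = lambda * W = 11.8 * 1.64 = 19.35

19.35


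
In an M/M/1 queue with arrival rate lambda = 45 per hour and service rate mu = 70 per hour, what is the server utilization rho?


rho = lambda/mu = 45/70 = 0.6429

0.6429


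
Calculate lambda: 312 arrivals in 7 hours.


lambda = total arrivals / time = 312 / 7 = 44.57 per hour

44.57 per hour


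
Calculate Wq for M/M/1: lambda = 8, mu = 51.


rho = 8/51; Wq = rho/(mu - lambda) = 0.0036 hours

0.0036 hours


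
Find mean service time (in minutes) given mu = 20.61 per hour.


Mean service time = 60/mu = 60/20.61 = 2.91 minutes

2.91 minutes


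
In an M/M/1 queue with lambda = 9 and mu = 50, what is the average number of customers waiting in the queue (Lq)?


rho = 9/50; Lq = rho^2/(1-rho) = 0.04

0.04


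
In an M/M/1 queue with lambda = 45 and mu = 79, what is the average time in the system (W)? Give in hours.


W = 1/(mu - lambda) = 1/(79 - 45) = 0.0294 hours

0.0294 hours


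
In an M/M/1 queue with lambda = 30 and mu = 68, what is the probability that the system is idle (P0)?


P0 = 1 - rho = 1 - 30/68 = 0.5588

0.5588


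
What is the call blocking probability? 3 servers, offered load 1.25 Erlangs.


B(N,A) = (A^N/N!) / sum(A^k/k!, k=0..N) with N=3, A=1.25 = 0.097

0.097


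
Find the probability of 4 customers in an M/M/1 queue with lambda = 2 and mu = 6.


rho = 2/6; P(n) = (1-rho)*rho^n = (1-2/6)*(2/6)^4 = 0.0082

0.0082


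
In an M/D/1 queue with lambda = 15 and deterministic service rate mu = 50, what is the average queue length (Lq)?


M/D/1: Lq = rho^2 / (2*(1-rho)) where rho = 15/50; Lq = 0.06

0.06


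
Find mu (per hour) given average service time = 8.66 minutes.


mu = 60 / avg_service_time = 60 / 8.66 = 6.93 per hour

6.93 per hour


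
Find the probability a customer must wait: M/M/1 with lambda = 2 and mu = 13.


P(wait) = rho = lambda/mu = 2/13 = 0.1538

0.1538


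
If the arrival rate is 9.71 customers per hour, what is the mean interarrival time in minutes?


Mean interarrival time = 60/lambda = 60/9.71 = 6.18 minutes

6.18 minutes


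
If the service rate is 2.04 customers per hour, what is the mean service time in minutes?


Mean service time = 60/mu = 60/2.04 = 29.41 minutes

29.41 minutes


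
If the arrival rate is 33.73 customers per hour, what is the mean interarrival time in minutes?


Mean interarrival time = 60/lambda = 60/33.73 = 1.78 minutes

1.78 minutes


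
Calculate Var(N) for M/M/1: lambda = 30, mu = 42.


rho = 30/42; Var(N) = rho/(1-rho)^2 = 8.75

8.75


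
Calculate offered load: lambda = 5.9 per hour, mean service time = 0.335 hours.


Offered load a = lambda * E[S] = 5.9 * 0.335 = 1.98 Erlangs

1.98 Erlangs


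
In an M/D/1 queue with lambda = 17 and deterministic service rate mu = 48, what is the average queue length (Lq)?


M/D/1: Lq = rho^2 / (2*(1-rho)) where rho = 17/48; Lq = 0.1

0.1


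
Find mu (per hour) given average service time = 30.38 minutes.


mu = 60 / avg_service_time = 60 / 30.38 = 1.97 per hour

1.97 per hour


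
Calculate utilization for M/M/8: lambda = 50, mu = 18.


rho = lambda/(c*mu) = 50/(8*18) = 0.3472

0.3472


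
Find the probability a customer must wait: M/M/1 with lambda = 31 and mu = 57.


P(wait) = rho = lambda/mu = 31/57 = 0.5439

0.5439


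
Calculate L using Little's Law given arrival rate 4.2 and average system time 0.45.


L = lambda * W = 4.2 * 0.45 = 1.89

1.89


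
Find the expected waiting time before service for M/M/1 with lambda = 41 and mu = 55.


rho = 41/55; Wq = rho/(mu - lambda) = 0.0532 hours

0.0532 hours


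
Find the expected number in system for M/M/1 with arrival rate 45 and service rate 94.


rho = 45/94; L = rho/(1-rho) = 0.92

0.92


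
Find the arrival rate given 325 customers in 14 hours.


lambda = total arrivals / time = 325 / 14 = 23.21 per hour

23.21 per hour


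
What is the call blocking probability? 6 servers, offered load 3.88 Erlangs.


B(N,A) = (A^N/N!) / sum(A^k/k!, k=0..N) with N=6, A=3.88 = 0.1086

0.1086


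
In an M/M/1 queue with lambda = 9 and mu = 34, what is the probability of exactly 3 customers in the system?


rho = 9/34; P(n) = (1-rho)*rho^n = (1-9/34)*(9/34)^3 = 0.0136

0.0136


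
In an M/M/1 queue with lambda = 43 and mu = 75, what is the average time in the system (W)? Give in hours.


W = 1/(mu - lambda) = 1/(75 - 43) = 0.0313 hours

0.0313 hours


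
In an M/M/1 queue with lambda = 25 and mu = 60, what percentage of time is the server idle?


Idle fraction = (1 - rho) * 100 = (1 - 25/60) * 100 = 58.3%

58.3%


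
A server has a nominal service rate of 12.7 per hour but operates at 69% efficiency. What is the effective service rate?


Effective rate = mu * efficiency = 12.7 * 0.69 = 8.76 per hour

8.76 per hour


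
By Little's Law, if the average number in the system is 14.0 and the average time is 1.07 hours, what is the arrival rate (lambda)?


lambda = L / W = 14.0 / 1.07 = 13.08 per hour

13.08 per hour


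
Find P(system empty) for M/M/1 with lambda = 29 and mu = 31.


P0 = 1 - rho = 1 - 29/31 = 0.0645

0.0645


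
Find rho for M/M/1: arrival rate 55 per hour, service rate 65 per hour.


rho = lambda/mu = 55/65 = 0.8462

0.8462


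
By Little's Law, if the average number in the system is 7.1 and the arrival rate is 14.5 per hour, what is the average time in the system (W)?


W = L / lambda = 7.1 / 14.5 = 0.4897 hours

0.4897 hours


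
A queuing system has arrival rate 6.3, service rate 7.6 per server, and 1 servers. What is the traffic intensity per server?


rho = lambda / (c * mu) = 6.3 / (1 * 7.6) = 0.8289

0.8289


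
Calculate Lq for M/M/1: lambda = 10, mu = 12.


rho = 10/12; Lq = rho^2/(1-rho) = 4.17

4.17


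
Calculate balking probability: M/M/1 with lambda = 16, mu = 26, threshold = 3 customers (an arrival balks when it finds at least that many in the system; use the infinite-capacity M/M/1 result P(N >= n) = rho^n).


P(N >= 3) = rho^3 = (16/26)^3 = 0.233

0.233


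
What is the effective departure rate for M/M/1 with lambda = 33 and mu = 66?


For a stable queue (lambda < mu), throughput = lambda = 33 per hour

33 per hour


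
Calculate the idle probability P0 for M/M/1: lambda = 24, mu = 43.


P0 = 1 - rho = 1 - 24/43 = 0.4419

0.4419


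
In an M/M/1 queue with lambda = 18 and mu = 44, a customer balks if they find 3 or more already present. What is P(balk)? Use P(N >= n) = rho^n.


P(N >= 3) = rho^3 = (18/44)^3 = 0.0685

0.0685


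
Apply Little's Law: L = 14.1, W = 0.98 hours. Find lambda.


lambda = L / W = 14.1 / 0.98 = 14.39 per hour

14.39 per hour


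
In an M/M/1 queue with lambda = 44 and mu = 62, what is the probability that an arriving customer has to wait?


P(wait) = rho = lambda/mu = 44/62 = 0.7097

0.7097


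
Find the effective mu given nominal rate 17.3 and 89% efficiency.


Effective rate = mu * efficiency = 17.3 * 0.89 = 15.4 per hour

15.4 per hour


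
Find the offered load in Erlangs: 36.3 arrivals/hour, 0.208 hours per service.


Offered load a = lambda * E[S] = 36.3 * 0.208 = 7.55 Erlangs

7.55 Erlangs


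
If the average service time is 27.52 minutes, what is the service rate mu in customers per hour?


mu = 60 / avg_service_time = 60 / 27.52 = 2.18 per hour

2.18 per hour


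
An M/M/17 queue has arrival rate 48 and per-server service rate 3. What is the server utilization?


rho = lambda/(c*mu) = 48/(17*3) = 0.9412

0.9412


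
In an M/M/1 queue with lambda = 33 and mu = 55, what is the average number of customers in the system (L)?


rho = 33/55; L = rho/(1-rho) = 1.5

1.5


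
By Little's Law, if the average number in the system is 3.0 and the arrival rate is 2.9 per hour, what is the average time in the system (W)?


W = L / lambda = 3.0 / 2.9 = 1.0345 hours

1.0345 hours


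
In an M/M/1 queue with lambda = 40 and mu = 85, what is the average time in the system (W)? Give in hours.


W = 1/(mu - lambda) = 1/(85 - 40) = 0.0222 hours

0.0222 hours


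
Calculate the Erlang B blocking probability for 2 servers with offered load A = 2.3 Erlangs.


B(N,A) = (A^N/N!) / sum(A^k/k!, k=0..N) with N=2, A=2.3 = 0.4449

0.4449


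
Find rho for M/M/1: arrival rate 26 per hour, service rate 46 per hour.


rho = lambda/mu = 26/46 = 0.5652

0.5652


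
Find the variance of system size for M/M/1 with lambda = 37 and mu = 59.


rho = 37/59; Var(N) = rho/(1-rho)^2 = 4.51

4.51


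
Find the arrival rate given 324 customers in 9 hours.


lambda = total arrivals / time = 324 / 9 = 36.0 per hour

36.0 per hour


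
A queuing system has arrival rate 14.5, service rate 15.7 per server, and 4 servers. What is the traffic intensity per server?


rho = lambda / (c * mu) = 14.5 / (4 * 15.7) = 0.2309

0.2309


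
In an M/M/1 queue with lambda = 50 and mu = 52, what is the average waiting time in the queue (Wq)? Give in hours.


rho = 50/52; Wq = rho/(mu - lambda) = 0.4808 hours

0.4808 hours


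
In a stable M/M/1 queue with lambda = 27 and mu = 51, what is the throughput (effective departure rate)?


For a stable queue (lambda < mu), throughput = lambda = 27 per hour

27 per hour


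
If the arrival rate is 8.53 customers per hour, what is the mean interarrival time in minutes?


Mean interarrival time = 60/lambda = 60/8.53 = 7.03 minutes

7.03 minutes


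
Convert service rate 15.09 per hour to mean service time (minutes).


Mean service time = 60/mu = 60/15.09 = 3.98 minutes

3.98 minutes


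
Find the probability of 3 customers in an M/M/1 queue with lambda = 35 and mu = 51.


rho = 35/51; P(n) = (1-rho)*rho^n = (1-35/51)*(35/51)^3 = 0.1014

0.1014


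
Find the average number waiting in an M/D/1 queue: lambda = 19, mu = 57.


M/D/1: Lq = rho^2 / (2*(1-rho)) where rho = 19/57; Lq = 0.08

0.08


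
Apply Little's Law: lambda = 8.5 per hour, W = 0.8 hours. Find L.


L = lambda * W = 8.5 * 0.8 = 6.8

6.8


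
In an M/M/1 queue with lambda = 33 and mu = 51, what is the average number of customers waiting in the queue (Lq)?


rho = 33/51; Lq = rho^2/(1-rho) = 1.19

1.19


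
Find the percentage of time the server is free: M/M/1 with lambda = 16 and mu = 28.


Idle fraction = (1 - rho) * 100 = (1 - 16/28) * 100 = 42.9%

42.9%


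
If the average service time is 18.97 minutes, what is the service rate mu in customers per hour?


mu = 60 / avg_service_time = 60 / 18.97 = 3.16 per hour

3.16 per hour


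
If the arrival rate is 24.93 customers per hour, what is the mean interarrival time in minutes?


Mean interarrival time = 60/lambda = 60/24.93 = 2.41 minutes

2.41 minutes


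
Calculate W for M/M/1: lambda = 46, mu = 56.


W = 1/(mu - lambda) = 1/(56 - 46) = 0.1 hours

0.1 hours


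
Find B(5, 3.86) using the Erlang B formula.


B(N,A) = (A^N/N!) / sum(A^k/k!, k=0..N) with N=5, A=3.86 = 0.1865

0.1865


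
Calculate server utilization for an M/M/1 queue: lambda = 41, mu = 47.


rho = lambda/mu = 41/47 = 0.8723

0.8723


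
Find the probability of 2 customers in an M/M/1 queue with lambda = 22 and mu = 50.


rho = 22/50; P(n) = (1-rho)*rho^n = (1-22/50)*(22/50)^2 = 0.1084

0.1084


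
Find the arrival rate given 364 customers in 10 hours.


lambda = total arrivals / time = 364 / 10 = 36.4 per hour

36.4 per hour


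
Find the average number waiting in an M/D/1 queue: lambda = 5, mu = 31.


M/D/1: Lq = rho^2 / (2*(1-rho)) where rho = 5/31; Lq = 0.02

0.02


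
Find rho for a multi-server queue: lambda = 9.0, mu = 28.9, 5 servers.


rho = lambda / (c * mu) = 9.0 / (5 * 28.9) = 0.0623

0.0623


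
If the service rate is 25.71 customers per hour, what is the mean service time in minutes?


Mean service time = 60/mu = 60/25.71 = 2.33 minutes

2.33 minutes


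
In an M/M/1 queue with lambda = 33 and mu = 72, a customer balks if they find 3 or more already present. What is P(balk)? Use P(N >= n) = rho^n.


P(N >= 3) = rho^3 = (33/72)^3 = 0.0963

0.0963


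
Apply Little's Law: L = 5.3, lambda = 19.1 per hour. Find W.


W = L / lambda = 5.3 / 19.1 = 0.2775 hours

0.2775 hours


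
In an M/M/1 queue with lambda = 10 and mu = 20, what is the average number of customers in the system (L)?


rho = 10/20; L = rho/(1-rho) = 1.0

1.0


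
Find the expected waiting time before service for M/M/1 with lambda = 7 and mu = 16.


rho = 7/16; Wq = rho/(mu - lambda) = 0.0486 hours

0.0486 hours


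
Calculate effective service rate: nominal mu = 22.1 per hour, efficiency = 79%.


Effective rate = mu * efficiency = 22.1 * 0.79 = 17.46 per hour

17.46 per hour


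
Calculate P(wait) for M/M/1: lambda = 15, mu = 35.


P(wait) = rho = lambda/mu = 15/35 = 0.4286

0.4286


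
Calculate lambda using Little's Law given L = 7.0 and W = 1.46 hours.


lambda = L / W = 7.0 / 1.46 = 4.79 per hour

4.79 per hour


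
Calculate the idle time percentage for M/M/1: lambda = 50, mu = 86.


Idle fraction = (1 - rho) * 100 = (1 - 50/86) * 100 = 41.9%

41.9%


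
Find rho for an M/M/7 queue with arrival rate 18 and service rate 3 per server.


rho = lambda/(c*mu) = 18/(7*3) = 0.8571

0.8571


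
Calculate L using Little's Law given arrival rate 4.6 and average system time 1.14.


L = lambda * W = 4.6 * 1.14 = 5.24

5.24


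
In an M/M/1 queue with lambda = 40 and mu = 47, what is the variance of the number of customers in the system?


rho = 40/47; Var(N) = rho/(1-rho)^2 = 38.37

38.37


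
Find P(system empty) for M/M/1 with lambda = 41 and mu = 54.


P0 = 1 - rho = 1 - 41/54 = 0.2407

0.2407


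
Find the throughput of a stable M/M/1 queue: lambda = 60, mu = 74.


For a stable queue (lambda < mu), throughput = lambda = 60 per hour

60 per hour


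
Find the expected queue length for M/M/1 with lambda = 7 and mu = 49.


rho = 7/49; Lq = rho^2/(1-rho) = 0.02

0.02


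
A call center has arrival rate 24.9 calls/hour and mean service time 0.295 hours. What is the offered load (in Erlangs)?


Offered load a = lambda * E[S] = 24.9 * 0.295 = 7.35 Erlangs

7.35 Erlangs


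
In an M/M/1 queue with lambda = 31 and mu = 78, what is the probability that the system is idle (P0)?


P0 = 1 - rho = 1 - 31/78 = 0.6026

0.6026


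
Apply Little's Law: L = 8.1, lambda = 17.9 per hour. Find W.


W = L / lambda = 8.1 / 17.9 = 0.4525 hours

0.4525 hours


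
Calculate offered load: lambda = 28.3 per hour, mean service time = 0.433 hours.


Offered load a = lambda * E[S] = 28.3 * 0.433 = 12.25 Erlangs

12.25 Erlangs
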